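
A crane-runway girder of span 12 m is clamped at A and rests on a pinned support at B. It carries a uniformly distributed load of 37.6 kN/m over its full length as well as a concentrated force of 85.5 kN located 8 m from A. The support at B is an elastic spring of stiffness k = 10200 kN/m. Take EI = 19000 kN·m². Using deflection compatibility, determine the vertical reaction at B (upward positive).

Remove the prop at B; the released (primary) structure is a cantilever built in at A.
Downward deflection at the released point B due to the loads:
  UDL 37.6: wL⁴/(8EI) = 97459/EI
  point load 85.5 at a = 8: Pa²(3L − a)/(6EI) = 25536/EI
  δ_0 = 122995/EI
Flexibility coefficient — unit upward force at B: δ_{BB} = L³/(3EI) = 576/EI.
With EI = 19000 kN·m²: δ_0 = 6.4734 m and δ_{BB} = 0.030316 m/kN.
Compatibility — the spring shortens by R_B/k under the reaction it provides: δ_0 − R_B·δ_{BB} = R_B/k. With 1/k = 0.000098 m/kN, R_B = δ_0 / (δ_{BB} + 1/k) = 6.4734 / (0.030316 + 0.000098) = 212.8 kN.

R_B = 212.8 kN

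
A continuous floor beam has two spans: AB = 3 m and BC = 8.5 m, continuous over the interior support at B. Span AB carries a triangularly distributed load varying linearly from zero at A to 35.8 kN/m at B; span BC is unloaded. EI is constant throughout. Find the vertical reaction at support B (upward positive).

R_B = 38.33 kN

Release continuity at B by inserting a hinge; the redundant is the internal moment M_B. The primary structure is two simply-supported spans AB and BC.
Discontinuity in slope at B on the released structure — sum the simple-span end rotations:
  span AB: triangular load, peak 35.8: w₀L³/(45EI) = 21.48/EI
  relative rotation θ_0 = (21.48 + 0)/EI = 21.48/EI
A unit hogging moment at B produces rotation L₁/(3EI) + L₂/(3EI) = 3.833/EI.
Slope continuity at B: θ_0 = M_B·3.833/EI, so M_B = 21.48/3.833 = 5.603 kN·m (hogging).
Span AB, ΣM about A with M_B applied at B: R_B^{AB}·3 = 107.4 + 5.603, so R_B^{AB} = 37.67 kN and R_A = 53.7 − 37.67 = 16.03 kN.
Span BC, ΣM about C: R_B^{BC}·8.5 = 0 + 5.603, so R_B^{BC} = 0.6592 kN and R_C = 0 − 0.6592 = -0.6592 kN.
R_B = 37.67 + 0.6592 = 38.33 kN.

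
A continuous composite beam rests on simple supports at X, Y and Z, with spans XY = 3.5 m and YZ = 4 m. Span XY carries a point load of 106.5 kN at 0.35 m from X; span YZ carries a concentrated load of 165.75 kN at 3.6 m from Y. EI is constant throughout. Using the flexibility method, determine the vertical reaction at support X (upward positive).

R_X = 88.39 kN

Take M_Y as the redundant. Released structure: two simple spans XY and YZ with a hinge at Y.
Discontinuity in slope at Y on the released structure — sum the simple-span end rotations:
  span XY: point load 106.5 at a = 0.35: Pab(L + a)/(6LEI) = 21.53/EI
  span YZ: point load 165.75 at a = 3.6: Pab(L + b)/(6LEI) = 43.76/EI
  relative rotation θ_0 = (21.53 + 43.76)/EI = 65.28/EI
A unit hogging moment at Y produces rotation L₁/(3EI) + L₂/(3EI) = 2.5/EI.
Compatibility: M_Y·(L₁+L₂)/(3EI) = θ_0, giving M_Y = 26.11 kN·m (hogging).
Span XY, ΣM about X with M_Y applied at Y: R_Y^{XY}·3.5 = 37.27 + 26.11, so R_Y^{XY} = 18.11 kN and R_X = 106.5 − 18.11 = 88.39 kN.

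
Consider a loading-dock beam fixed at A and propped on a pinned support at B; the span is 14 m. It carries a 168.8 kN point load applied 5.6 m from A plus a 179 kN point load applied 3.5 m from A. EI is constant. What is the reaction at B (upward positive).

Take the reaction at B as the redundant and release it; the primary structure is a cantilever fixed at A.
Free-end deflection of the primary structure under the applied loading (downward +):
  point load 168.8 at a = 5.6: Pa²(3L − a)/(6EI) = 32114/EI
  point load 179 at a = 3.5: Pa²(3L − a)/(6EI) = 14070/EI
  δ_0 = 46184/EI
Flexibility coefficient — unit upward force at B: δ_{BB} = L³/(3EI) = 914.7/EI.
Compatibility at B: δ_0 − R_B·δ_{BB} = 0, so R_B = 46184/914.7 = 50.49 kN.

R_B = 50.49 kN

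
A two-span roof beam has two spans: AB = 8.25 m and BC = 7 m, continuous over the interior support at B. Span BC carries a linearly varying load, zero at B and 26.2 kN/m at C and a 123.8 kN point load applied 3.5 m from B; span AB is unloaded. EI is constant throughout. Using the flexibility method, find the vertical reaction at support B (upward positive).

Insert a hinge at B; M_B is the redundant, and each span becomes simply supported.
Discontinuity in slope at B on the released structure — sum the simple-span end rotations:
  span BC: triangular load, peak 26.2: 7w₀L³/(360EI) = 174.7/EI
  span BC: point load 123.8 at a = 3.5: Pab(L + b)/(6LEI) = 379.1/EI
  relative rotation θ_0 = (0 + 553.9)/EI = 553.9/EI
A unit hogging moment at B produces rotation L₁/(3EI) + L₂/(3EI) = 5.083/EI.
Compatibility: M_B·(L₁+L₂)/(3EI) = θ_0, giving M_B = 109 kN·m (hogging).
Span AB, ΣM about A with M_B applied at B: R_B^{AB}·8.25 = 0 + 109, so R_B^{AB} = 13.21 kN and R_A = 0 − 13.21 = -13.21 kN.
Span BC, ΣM about C: R_B^{BC}·7 = 647.3 + 109, so R_B^{BC} = 108 kN and R_C = 215.5 − 108 = 107.5 kN.
R_B = 13.21 + 108 = 121.2 kN.

R_B = 121.2 kN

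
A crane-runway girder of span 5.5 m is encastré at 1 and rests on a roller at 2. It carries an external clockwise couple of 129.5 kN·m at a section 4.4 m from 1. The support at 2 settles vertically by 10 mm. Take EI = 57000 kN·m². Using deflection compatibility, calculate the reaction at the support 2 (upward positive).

Choose R_2 as the redundant. The primary structure is the cantilever fixed at 1.
Downward deflection at the released point 2 due to the loads:
  clockwise couple 129.5 at a = 4.4: M₀a(2L − a)/(2EI) = 1880/EI
Flexibility coefficient — unit upward force at 2: δ_{22} = L³/(3EI) = 55.46/EI.
With EI = 57000 kN·m²: δ_0 = 0.032988 m and δ_{22} = 0.000973 m/kN.
Compatibility — the beam at 2 must follow the support down by 0.01 m: δ_0 − R_2·δ_{22} = 0.01, so R_2 = (0.032988 − 0.01)/0.000973 = 23.63 kN.

R_2 = 23.63 kN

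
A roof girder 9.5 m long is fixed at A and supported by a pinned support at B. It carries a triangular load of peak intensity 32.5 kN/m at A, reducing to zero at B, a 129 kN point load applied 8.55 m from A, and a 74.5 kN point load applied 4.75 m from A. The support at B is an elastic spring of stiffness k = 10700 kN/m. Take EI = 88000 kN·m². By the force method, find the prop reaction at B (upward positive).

Choose R_B as the redundant. The primary structure is the cantilever fixed at A.
Free-end deflection of the primary structure under the applied loading (downward +):
  triangular load, peak 32.5 at the fixed end: w₀L⁴/(30EI) = 8824/EI
  point load 129 at a = 8.55: Pa²(3L − a)/(6EI) = 31355/EI
  point load 74.5 at a = 4.75: Pa²(3L − a)/(6EI) = 6654/EI
  δ_0 = 46833/EI
Flexibility coefficient — unit upward force at B: δ_{BB} = L³/(3EI) = 285.8/EI.
With EI = 88000 kN·m²: δ_0 = 0.53219 m and δ_{BB} = 0.003248 m/kN.
Compatibility — the spring shortens by R_B/k under the reaction it provides: δ_0 − R_B·δ_{BB} = R_B/k. With 1/k = 0.000093 m/kN, R_B = δ_0 / (δ_{BB} + 1/k) = 0.53219 / (0.003248 + 0.000093) = 159.3 kN.

R_B = 159.3 kN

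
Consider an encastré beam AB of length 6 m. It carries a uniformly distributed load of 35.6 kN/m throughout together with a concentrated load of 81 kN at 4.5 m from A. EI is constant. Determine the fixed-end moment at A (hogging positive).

Take the two fixed-end moments M_A, M_B as redundants; the released structure is the simple span AB.
Simple-span end rotations at A and B under the given loads:
  at A: UDL 35.6: wL³/(24EI) = 320.4/EI
  at B: UDL 35.6: wL³/(24EI) = 320.4/EI
  at A: point load 81 at a = 4.5: Pab(L + b)/(6LEI) = 113.9/EI
  at B: point load 81 at a = 4.5: Pab(L + a)/(6LEI) = 159.5/EI
  θ_A0 = 434.3/EI,  θ_B0 = 479.9/EI
Flexibility coefficients: a unit moment at one end gives L/(3EI) there and L/(6EI) at the far end, so f₁₁ = f₂₂ = 2/EI and f₁₂ = f₂₁ = 1/EI.
Compatibility — zero rotation at each built-in end:
  2 M_A + 1 M_B = 434.3
  1 M_A + 2 M_B = 479.9
Solving the pair gives M_A = 129.6 kN·m and M_B = 175.1 kN·m (hogging).

M_A = 129.6 kN·m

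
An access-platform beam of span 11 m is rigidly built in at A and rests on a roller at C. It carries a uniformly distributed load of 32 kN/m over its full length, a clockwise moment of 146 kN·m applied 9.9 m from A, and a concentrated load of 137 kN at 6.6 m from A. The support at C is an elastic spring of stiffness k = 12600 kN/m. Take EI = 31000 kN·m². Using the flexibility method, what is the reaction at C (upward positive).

R_C = 209.7 kN

Take the reaction at C as the redundant and release it; the primary structure is a cantilever fixed at A.
Free-end deflection of the primary structure under the applied loading (downward +):
  UDL 32: wL⁴/(8EI) = 58564/EI
  clockwise couple 146 at a = 9.9: M₀a(2L − a)/(2EI) = 8745/EI
  point load 137 at a = 6.6: Pa²(3L − a)/(6EI) = 26258/EI
  δ_0 = 93567/EI
Flexibility coefficient — unit upward force at C: δ_{CC} = L³/(3EI) = 443.7/EI.
With EI = 31000 kN·m²: δ_0 = 3.0183 m and δ_{CC} = 0.014312 m/kN.
Compatibility — the spring shortens by R_C/k under the reaction it provides: δ_0 − R_C·δ_{CC} = R_C/k. With 1/k = 0.000079 m/kN, R_C = δ_0 / (δ_{CC} + 1/k) = 3.0183 / (0.014312 + 0.000079) = 209.7 kN.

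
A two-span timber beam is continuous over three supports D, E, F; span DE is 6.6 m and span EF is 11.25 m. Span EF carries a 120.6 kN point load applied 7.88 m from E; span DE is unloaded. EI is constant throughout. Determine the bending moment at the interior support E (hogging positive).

Take M_E as the redundant. Released structure: two simple spans DE and EF with a hinge at E.
Rotations at E on the released spans (each span's end-slope, ×1/EI):
  span EF: point load 120.6 at a = 7.88: Pab(L + b)/(6LEI) = 693.7/EI
  relative rotation θ_0 = (0 + 693.7)/EI = 693.7/EI
A unit hogging moment at E produces rotation L₁/(3EI) + L₂/(3EI) = 5.95/EI.
Slope continuity at E: θ_0 = M_E·5.95/EI, so M_E = 693.7/5.95 = 116.6 kN·m (hogging).

M_E = 116.6 kN·m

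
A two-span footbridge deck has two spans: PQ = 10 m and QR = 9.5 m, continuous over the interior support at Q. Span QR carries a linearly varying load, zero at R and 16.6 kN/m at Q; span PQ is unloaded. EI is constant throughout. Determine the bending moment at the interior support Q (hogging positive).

M_Q = 48.66 kN·m

Release continuity at Q by inserting a hinge; the redundant is the internal moment M_Q. The primary structure is two simply-supported spans PQ and QR.
Rotations at Q on the released spans (each span's end-slope, ×1/EI):
  span QR: triangular load, peak 16.6: w₀L³/(45EI) = 316.3/EI
  relative rotation θ_0 = (0 + 316.3)/EI = 316.3/EI
A unit hogging moment at Q produces rotation L₁/(3EI) + L₂/(3EI) = 6.5/EI.
Slope continuity at Q: θ_0 = M_Q·6.5/EI, so M_Q = 316.3/6.5 = 48.66 kN·m (hogging).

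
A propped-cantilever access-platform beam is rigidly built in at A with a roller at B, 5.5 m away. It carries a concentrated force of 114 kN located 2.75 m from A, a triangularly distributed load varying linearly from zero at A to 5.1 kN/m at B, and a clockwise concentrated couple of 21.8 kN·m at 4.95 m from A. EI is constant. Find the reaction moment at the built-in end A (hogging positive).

Remove the prop at B; the released (primary) structure is a cantilever built in at A.
Downward deflection at the released point B due to the loads:
  point load 114 at a = 2.75: Pa²(3L − a)/(6EI) = 1976/EI
  triangular load, peak 5.1 at the free end: 11w₀L⁴/(120EI) = 427.8/EI
  clockwise couple 21.8 at a = 4.95: M₀a(2L − a)/(2EI) = 326.4/EI
  δ_0 = 2730/EI
Tip deflection under a unit load at B: L³/(3EI) = 55.46/EI.
Compatibility at B: δ_0 − R_B·δ_{BB} = 0, so R_B = 2730/55.46 = 49.22 kN.
Moment equilibrium about A: M_A = Σ(load moments about A) − R_B·L = 386.7 − 49.22×5.5 = 116 kN·m.

M_A = 116 kN·m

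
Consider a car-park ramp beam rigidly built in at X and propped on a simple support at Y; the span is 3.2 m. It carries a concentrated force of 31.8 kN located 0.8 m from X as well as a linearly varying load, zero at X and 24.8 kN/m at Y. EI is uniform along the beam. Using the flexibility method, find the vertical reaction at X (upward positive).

R_X = 46.92 kN

Take the reaction at Y as the redundant and release it; the primary structure is a cantilever fixed at X.
Deflection at Y on the released cantilever, summing each load's contribution:
  point load 31.8 at a = 0.8: Pa²(3L − a)/(6EI) = 29.85/EI
  triangular load, peak 24.8 at the free end: 11w₀L⁴/(120EI) = 238.4/EI
  δ_0 = 268.2/EI
Flexibility coefficient — unit upward force at Y: δ_{YY} = L³/(3EI) = 10.92/EI.
The prop prevents deflection at Y: R_Y = δ_0/δ_{YY} = 268.2/10.92 = 24.56 kN.
Vertical equilibrium: R_X = ΣP − R_Y = 71.48 − 24.56 = 46.92 kN.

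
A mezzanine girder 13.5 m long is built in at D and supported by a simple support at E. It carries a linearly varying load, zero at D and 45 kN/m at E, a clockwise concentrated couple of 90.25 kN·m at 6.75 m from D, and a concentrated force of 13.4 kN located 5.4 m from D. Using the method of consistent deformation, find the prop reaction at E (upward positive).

R_E = 177.4 kN

Take the reaction at E as the redundant and release it; the primary structure is a cantilever fixed at D.
Downward deflection at the released point E due to the loads:
  triangular load, peak 45 at the free end: 11w₀L⁴/(120EI) = 137012/EI
  clockwise couple 90.25 at a = 6.75: M₀a(2L − a)/(2EI) = 6168/EI
  point load 13.4 at a = 5.4: Pa²(3L − a)/(6EI) = 2286/EI
  δ_0 = 145466/EI
Flexibility coefficient — unit upward force at E: δ_{EE} = L³/(3EI) = 820.1/EI.
The prop prevents deflection at E: R_E = δ_0/δ_{EE} = 145466/820.1 = 177.4 kN.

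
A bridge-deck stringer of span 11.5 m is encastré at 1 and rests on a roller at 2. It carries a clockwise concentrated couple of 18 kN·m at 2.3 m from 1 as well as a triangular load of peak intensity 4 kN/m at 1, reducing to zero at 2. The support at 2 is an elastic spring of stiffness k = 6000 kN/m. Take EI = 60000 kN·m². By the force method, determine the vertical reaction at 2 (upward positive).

R_2 = 5.34 kN

Release the roller at 2. Primary structure: cantilever fixed at 1.
Free-end deflection of the primary structure under the applied loading (downward +):
  clockwise couple 18 at a = 2.3: M₀a(2L − a)/(2EI) = 428.5/EI
  triangular load, peak 4 at the fixed end: w₀L⁴/(30EI) = 2332/EI
  δ_0 = 2760/EI
Flexibility coefficient — unit upward force at 2: δ_{22} = L³/(3EI) = 507/EI.
With EI = 60000 kN·m²: δ_0 = 0.046008 m and δ_{22} = 0.008449 m/kN.
Compatibility — the spring shortens by R_2/k under the reaction it provides: δ_0 − R_2·δ_{22} = R_2/k. With 1/k = 0.000167 m/kN, R_2 = δ_0 / (δ_{22} + 1/k) = 0.046008 / (0.008449 + 0.000167) = 5.34 kN.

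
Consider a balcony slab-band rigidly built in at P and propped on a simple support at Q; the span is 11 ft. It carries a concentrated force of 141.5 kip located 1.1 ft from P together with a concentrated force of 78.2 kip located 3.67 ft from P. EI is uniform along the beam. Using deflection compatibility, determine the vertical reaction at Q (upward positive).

Remove the prop at Q; the released (primary) structure is a cantilever built in at P.
Downward deflection at the released point Q due to the loads:
  point load 141.5 at a = 1.1: Pa²(3L − a)/(6EI) = 910.3/EI
  point load 78.2 at a = 3.67: Pa²(3L − a)/(6EI) = 5149/EI
  δ_0 = 6059/EI
Flexibility coefficient — unit upward force at Q: δ_{QQ} = L³/(3EI) = 443.7/EI.
The prop prevents deflection at Q: R_Q = δ_0/δ_{QQ} = 6059/443.7 = 13.66 kip.

R_Q = 13.66 kip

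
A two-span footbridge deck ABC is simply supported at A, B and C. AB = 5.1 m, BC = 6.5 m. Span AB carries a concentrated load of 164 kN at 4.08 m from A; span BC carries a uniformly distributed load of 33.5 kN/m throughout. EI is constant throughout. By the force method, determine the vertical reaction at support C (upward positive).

R_C = 85.48 kN

Release continuity at B by inserting a hinge; the redundant is the internal moment M_B. The primary structure is two simply-supported spans AB and BC.
End slopes at the hinge B, treating each span as simply supported:
  span AB: point load 164 at a = 4.08: Pab(L + a)/(6LEI) = 204.8/EI
  span BC: UDL 33.5: wL³/(24EI) = 383.3/EI
  relative rotation θ_0 = (204.8 + 383.3)/EI = 588.1/EI
A unit hogging moment at B produces rotation L₁/(3EI) + L₂/(3EI) = 3.867/EI.
Compatibility: M_B·(L₁+L₂)/(3EI) = θ_0, giving M_B = 152.1 kN·m (hogging).
Span BC, ΣM about C: R_B^{BC}·6.5 = 707.7 + 152.1, so R_B^{BC} = 132.3 kN and R_C = 217.8 − 132.3 = 85.48 kN.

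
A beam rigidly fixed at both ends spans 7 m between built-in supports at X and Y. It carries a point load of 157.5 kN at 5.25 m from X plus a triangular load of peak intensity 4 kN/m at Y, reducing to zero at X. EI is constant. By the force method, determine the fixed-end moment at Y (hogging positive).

M_Y = 164.8 kN·m

Take the two fixed-end moments M_X, M_Y as redundants; the released structure is the simple span XY.
On the primary (simply-supported) span, the end slopes from the loading are:
  at X: point load 157.5 at a = 5.25: Pab(L + b)/(6LEI) = 301.5/EI
  at Y: point load 157.5 at a = 5.25: Pab(L + a)/(6LEI) = 422.1/EI
  at X: triangular load, peak 4: 7w₀L³/(360EI) = 26.68/EI
  at Y: triangular load, peak 4: w₀L³/(45EI) = 30.49/EI
  θ_X0 = 328.1/EI,  θ_Y0 = 452.5/EI
Flexibility coefficients: a unit moment at one end gives L/(3EI) there and L/(6EI) at the far end, so f₁₁ = f₂₂ = 2.333/EI and f₁₂ = f₂₁ = 1.167/EI.
Compatibility — zero rotation at each built-in end:
  2.333 M_X + 1.167 M_Y = 328.1
  1.167 M_X + 2.333 M_Y = 452.5
Solving the pair gives M_X = 58.21 kN·m and M_Y = 164.8 kN·m (hogging).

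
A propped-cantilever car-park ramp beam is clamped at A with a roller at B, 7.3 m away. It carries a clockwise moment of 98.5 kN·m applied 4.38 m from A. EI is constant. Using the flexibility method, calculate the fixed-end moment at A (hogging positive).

M_A = -25.61 kN·m

Remove the prop at B; the released (primary) structure is a cantilever built in at A.
Deflection at B on the released cantilever, summing each load's contribution:
  clockwise couple 98.5 at a = 4.38: M₀a(2L − a)/(2EI) = 2205/EI
Tip deflection under a unit load at B: L³/(3EI) = 129.7/EI.
The prop prevents deflection at B: R_B = δ_0/δ_{BB} = 2205/129.7 = 17 kN.
Moment equilibrium about A: M_A = Σ(load moments about A) − R_B·L = 98.5 − 17×7.3 = -25.61 kN·m.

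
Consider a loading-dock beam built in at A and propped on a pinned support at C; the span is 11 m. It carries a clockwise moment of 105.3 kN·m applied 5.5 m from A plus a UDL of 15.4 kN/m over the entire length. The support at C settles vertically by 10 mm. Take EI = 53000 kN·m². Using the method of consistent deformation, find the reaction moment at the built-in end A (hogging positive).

Choose R_C as the redundant. The primary structure is the cantilever fixed at A.
Deflection at C on the released cantilever, summing each load's contribution:
  clockwise couple 105.3 at a = 5.5: M₀a(2L − a)/(2EI) = 4778/EI
  UDL 15.4: wL⁴/(8EI) = 28184/EI
  δ_0 = 32962/EI
Tip deflection under a unit load at C: L³/(3EI) = 443.7/EI.
With EI = 53000 kN·m²: δ_0 = 0.62192 m and δ_{CC} = 0.008371 m/kN.
Compatibility — the beam at C must follow the support down by 0.01 m: δ_0 − R_C·δ_{CC} = 0.01, so R_C = (0.62192 − 0.01)/0.008371 = 73.1 kN.
Moment equilibrium about A: M_A = Σ(load moments about A) − R_C·L = 1037 − 73.1×11 = 232.9 kN·m.

M_A = 232.9 kN·m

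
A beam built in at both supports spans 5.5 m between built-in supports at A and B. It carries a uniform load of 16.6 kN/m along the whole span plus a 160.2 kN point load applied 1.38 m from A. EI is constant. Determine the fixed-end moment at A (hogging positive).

M_A = 165.9 kN·m

Take the two fixed-end moments M_A, M_B as redundants; the released structure is the simple span AB.
Simple-span end rotations at A and B under the given loads:
  at A: UDL 16.6: wL³/(24EI) = 115.1/EI
  at B: UDL 16.6: wL³/(24EI) = 115.1/EI
  at A: point load 160.2 at a = 1.38: Pab(L + b)/(6LEI) = 265.5/EI
  at B: point load 160.2 at a = 1.38: Pab(L + a)/(6LEI) = 189.9/EI
  θ_A0 = 380.6/EI,  θ_B0 = 305/EI
Flexibility coefficients: a unit moment at one end gives L/(3EI) there and L/(6EI) at the far end, so f₁₁ = f₂₂ = 1.833/EI and f₁₂ = f₂₁ = 0.9167/EI.
Compatibility — zero rotation at each built-in end:
  1.833 M_A + 0.9167 M_B = 380.6
  0.9167 M_A + 1.833 M_B = 305
Solving the pair gives M_A = 165.9 kN·m and M_B = 83.4 kN·m (hogging).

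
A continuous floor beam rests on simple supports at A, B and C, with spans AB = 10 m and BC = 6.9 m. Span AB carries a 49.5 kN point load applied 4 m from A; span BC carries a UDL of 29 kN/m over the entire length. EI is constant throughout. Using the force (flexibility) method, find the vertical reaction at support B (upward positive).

R_B = 149.2 kN

Take M_B as the redundant. Released structure: two simple spans AB and BC with a hinge at B.
Discontinuity in slope at B on the released structure — sum the simple-span end rotations:
  span AB: point load 49.5 at a = 4: Pab(L + a)/(6LEI) = 277.2/EI
  span BC: UDL 29: wL³/(24EI) = 396.9/EI
  relative rotation θ_0 = (277.2 + 396.9)/EI = 674.1/EI
A unit hogging moment at B produces rotation L₁/(3EI) + L₂/(3EI) = 5.633/EI.
Slope continuity at B: θ_0 = M_B·5.633/EI, so M_B = 674.1/5.633 = 119.7 kN·m (hogging).
Span AB, ΣM about A with M_B applied at B: R_B^{AB}·10 = 198 + 119.7, so R_B^{AB} = 31.77 kN and R_A = 49.5 − 31.77 = 17.73 kN.
Span BC, ΣM about C: R_B^{BC}·6.9 = 690.3 + 119.7, so R_B^{BC} = 117.4 kN and R_C = 200.1 − 117.4 = 82.71 kN.
R_B = 31.77 + 117.4 = 149.2 kN.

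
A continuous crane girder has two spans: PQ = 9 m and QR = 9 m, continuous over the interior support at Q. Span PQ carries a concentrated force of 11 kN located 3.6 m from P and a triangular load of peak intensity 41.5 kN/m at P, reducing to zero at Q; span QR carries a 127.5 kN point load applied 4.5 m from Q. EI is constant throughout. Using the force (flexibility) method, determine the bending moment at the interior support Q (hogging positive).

M_Q = 213.9 kN·m

Take M_Q as the redundant. Released structure: two simple spans PQ and QR with a hinge at Q.
Rotations at Q on the released spans (each span's end-slope, ×1/EI):
  span PQ: point load 11 at a = 3.6: Pab(L + a)/(6LEI) = 49.9/EI
  span PQ: triangular load, peak 41.5: 7w₀L³/(360EI) = 588.3/EI
  span QR: point load 127.5 at a = 4.5: Pab(L + b)/(6LEI) = 645.5/EI
  relative rotation θ_0 = (638.2 + 645.5)/EI = 1284/EI
A unit hogging moment at Q produces rotation L₁/(3EI) + L₂/(3EI) = 6/EI.
Compatibility: M_Q·(L₁+L₂)/(3EI) = θ_0, giving M_Q = 213.9 kN·m (hogging).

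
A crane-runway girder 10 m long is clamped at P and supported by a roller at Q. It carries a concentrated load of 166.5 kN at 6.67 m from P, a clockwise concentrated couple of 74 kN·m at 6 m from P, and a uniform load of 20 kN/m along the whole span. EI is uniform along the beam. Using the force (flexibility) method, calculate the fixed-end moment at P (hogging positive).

Release the roller at Q. Primary structure: cantilever fixed at P.
Free-end deflection of the primary structure under the applied loading (downward +):
  point load 166.5 at a = 6.67: Pa²(3L − a)/(6EI) = 28802/EI
  clockwise couple 74 at a = 6: M₀a(2L − a)/(2EI) = 3108/EI
  UDL 20: wL⁴/(8EI) = 25000/EI
  δ_0 = 56910/EI
Flexibility coefficient — unit upward force at Q: δ_{QQ} = L³/(3EI) = 333.3/EI.
Compatibility at Q: δ_0 − R_Q·δ_{QQ} = 0, so R_Q = 56910/333.3 = 170.7 kN.
Moment equilibrium about P: M_P = Σ(load moments about P) − R_Q·L = 2185 − 170.7×10 = 477.2 kN·m.

M_P = 477.2 kN·m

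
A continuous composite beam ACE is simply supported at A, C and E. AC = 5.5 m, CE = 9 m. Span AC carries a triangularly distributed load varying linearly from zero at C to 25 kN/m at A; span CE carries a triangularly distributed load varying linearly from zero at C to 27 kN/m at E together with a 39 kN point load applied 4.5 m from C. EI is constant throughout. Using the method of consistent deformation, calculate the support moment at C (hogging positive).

M_C = 136.8 kN·m

Release continuity at C by inserting a hinge; the redundant is the internal moment M_C. The primary structure is two simply-supported spans AC and CE.
End slopes at the hinge C, treating each span as simply supported:
  span AC: triangular load, peak 25: 7w₀L³/(360EI) = 80.88/EI
  span CE: triangular load, peak 27: 7w₀L³/(360EI) = 382.7/EI
  span CE: point load 39 at a = 4.5: Pab(L + b)/(6LEI) = 197.4/EI
  relative rotation θ_0 = (80.88 + 580.2)/EI = 661/EI
A unit hogging moment at C produces rotation L₁/(3EI) + L₂/(3EI) = 4.833/EI.
Compatibility: M_C·(L₁+L₂)/(3EI) = θ_0, giving M_C = 136.8 kN·m (hogging).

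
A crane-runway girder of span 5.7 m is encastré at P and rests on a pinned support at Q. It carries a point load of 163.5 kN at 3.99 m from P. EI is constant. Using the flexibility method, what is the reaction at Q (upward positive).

R_Q = 92.13 kN

Remove the prop at Q; the released (primary) structure is a cantilever built in at P.
Deflection at Q on the released cantilever, summing each load's contribution:
  point load 163.5 at a = 3.99: Pa²(3L − a)/(6EI) = 5687/EI
Flexibility coefficient — unit upward force at Q: δ_{QQ} = L³/(3EI) = 61.73/EI.
The prop prevents deflection at Q: R_Q = δ_0/δ_{QQ} = 5687/61.73 = 92.13 kN.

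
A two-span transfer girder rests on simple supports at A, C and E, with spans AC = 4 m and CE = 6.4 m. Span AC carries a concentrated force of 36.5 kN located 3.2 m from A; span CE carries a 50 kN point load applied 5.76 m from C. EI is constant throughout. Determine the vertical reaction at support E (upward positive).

Take M_C as the redundant. Released structure: two simple spans AC and CE with a hinge at C.
Discontinuity in slope at C on the released structure — sum the simple-span end rotations:
  span AC: point load 36.5 at a = 3.2: Pab(L + a)/(6LEI) = 28.03/EI
  span CE: point load 50 at a = 5.76: Pab(L + b)/(6LEI) = 33.79/EI
  relative rotation θ_0 = (28.03 + 33.79)/EI = 61.82/EI
A unit hogging moment at C produces rotation L₁/(3EI) + L₂/(3EI) = 3.467/EI.
Slope continuity at C: θ_0 = M_C·3.467/EI, so M_C = 61.82/3.467 = 17.83 kN·m (hogging).
Span CE, ΣM about E: R_C^{CE}·6.4 = 32 + 17.83, so R_C^{CE} = 7.787 kN and R_E = 50 − 7.787 = 42.21 kN.

R_E = 42.21 kN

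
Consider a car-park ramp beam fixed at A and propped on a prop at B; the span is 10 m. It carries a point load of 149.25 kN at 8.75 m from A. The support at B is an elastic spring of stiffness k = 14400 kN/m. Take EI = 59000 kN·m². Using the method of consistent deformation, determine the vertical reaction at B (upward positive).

R_B = 119.9 kN

Take the reaction at B as the redundant and release it; the primary structure is a cantilever fixed at A.
Free-end deflection of the primary structure under the applied loading (downward +):
  point load 149.25 at a = 8.75: Pa²(3L − a)/(6EI) = 40470/EI
Flexibility coefficient — unit upward force at B: δ_{BB} = L³/(3EI) = 333.3/EI.
With EI = 59000 kN·m²: δ_0 = 0.68594 m and δ_{BB} = 0.00565 m/kN.
Compatibility — the spring shortens by R_B/k under the reaction it provides: δ_0 − R_B·δ_{BB} = R_B/k. With 1/k = 0.000069 m/kN, R_B = δ_0 / (δ_{BB} + 1/k) = 0.68594 / (0.00565 + 0.000069) = 119.9 kN.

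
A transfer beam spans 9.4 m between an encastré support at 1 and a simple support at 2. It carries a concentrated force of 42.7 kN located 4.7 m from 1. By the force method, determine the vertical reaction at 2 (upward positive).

Choose R_2 as the redundant. The primary structure is the cantilever fixed at 1.
Deflection at 2 on the released cantilever, summing each load's contribution:
  point load 42.7 at a = 4.7: Pa²(3L − a)/(6EI) = 3694/EI
Flexibility coefficient — unit upward force at 2: δ_{22} = L³/(3EI) = 276.9/EI.
Compatibility at 2: δ_0 − R_2·δ_{22} = 0, so R_2 = 3694/276.9 = 13.34 kN.

R_2 = 13.34 kN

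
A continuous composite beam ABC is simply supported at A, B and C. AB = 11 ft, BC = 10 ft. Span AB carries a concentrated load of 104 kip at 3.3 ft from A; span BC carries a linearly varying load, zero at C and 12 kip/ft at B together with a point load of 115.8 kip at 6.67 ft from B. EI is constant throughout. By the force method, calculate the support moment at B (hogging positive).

M_B = 201.5 kip·ft

Release continuity at B by inserting a hinge; the redundant is the internal moment M_B. The primary structure is two simply-supported spans AB and BC.
End slopes at the hinge B, treating each span as simply supported:
  span AB: point load 104 at a = 3.3: Pab(L + a)/(6LEI) = 572.6/EI
  span BC: triangular load, peak 12: w₀L³/(45EI) = 266.7/EI
  span BC: point load 115.8 at a = 6.67: Pab(L + b)/(6LEI) = 571.4/EI
  relative rotation θ_0 = (572.6 + 838.1)/EI = 1411/EI
A unit hogging moment at B produces rotation L₁/(3EI) + L₂/(3EI) = 7/EI.
Slope continuity at B: θ_0 = M_B·7/EI, so M_B = 1411/7 = 201.5 kip·ft (hogging).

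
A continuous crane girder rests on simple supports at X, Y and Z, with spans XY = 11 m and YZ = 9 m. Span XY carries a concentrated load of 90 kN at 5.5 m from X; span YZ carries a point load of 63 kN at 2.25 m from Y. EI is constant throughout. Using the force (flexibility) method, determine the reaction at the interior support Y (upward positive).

Take M_Y as the redundant. Released structure: two simple spans XY and YZ with a hinge at Y.
Rotations at Y on the released spans (each span's end-slope, ×1/EI):
  span XY: point load 90 at a = 5.5: Pab(L + a)/(6LEI) = 680.6/EI
  span YZ: point load 63 at a = 2.25: Pab(L + b)/(6LEI) = 279.1/EI
  relative rotation θ_0 = (680.6 + 279.1)/EI = 959.7/EI
A unit hogging moment at Y produces rotation L₁/(3EI) + L₂/(3EI) = 6.667/EI.
Slope continuity at Y: θ_0 = M_Y·6.667/EI, so M_Y = 959.7/6.667 = 144 kN·m (hogging).
Span XY, ΣM about X with M_Y applied at Y: R_Y^{XY}·11 = 495 + 144, so R_Y^{XY} = 58.09 kN and R_X = 90 − 58.09 = 31.91 kN.
Span YZ, ΣM about Z: R_Y^{YZ}·9 = 425.2 + 144, so R_Y^{YZ} = 63.24 kN and R_Z = 63 − 63.24 = -0.2449 kN.
R_Y = 58.09 + 63.24 = 121.3 kN.

R_Y = 121.3 kN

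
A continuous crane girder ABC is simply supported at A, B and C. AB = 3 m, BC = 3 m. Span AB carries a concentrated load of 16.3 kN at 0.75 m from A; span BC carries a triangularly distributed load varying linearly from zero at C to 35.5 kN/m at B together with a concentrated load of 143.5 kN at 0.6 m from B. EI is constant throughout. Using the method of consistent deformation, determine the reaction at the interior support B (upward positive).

Take M_B as the redundant. Released structure: two simple spans AB and BC with a hinge at B.
Discontinuity in slope at B on the released structure — sum the simple-span end rotations:
  span AB: point load 16.3 at a = 0.75: Pab(L + a)/(6LEI) = 5.73/EI
  span BC: triangular load, peak 35.5: w₀L³/(45EI) = 21.3/EI
  span BC: point load 143.5 at a = 0.6: Pab(L + b)/(6LEI) = 61.99/EI
  relative rotation θ_0 = (5.73 + 83.29)/EI = 89.02/EI
A unit hogging moment at B produces rotation L₁/(3EI) + L₂/(3EI) = 2/EI.
Compatibility: M_B·(L₁+L₂)/(3EI) = θ_0, giving M_B = 44.51 kN·m (hogging).
Span AB, ΣM about A with M_B applied at B: R_B^{AB}·3 = 12.22 + 44.51, so R_B^{AB} = 18.91 kN and R_A = 16.3 − 18.91 = -2.612 kN.
Span BC, ΣM about C: R_B^{BC}·3 = 450.9 + 44.51, so R_B^{BC} = 165.1 kN and R_C = 196.8 − 165.1 = 31.61 kN.
R_B = 18.91 + 165.1 = 184 kN.

R_B = 184 kN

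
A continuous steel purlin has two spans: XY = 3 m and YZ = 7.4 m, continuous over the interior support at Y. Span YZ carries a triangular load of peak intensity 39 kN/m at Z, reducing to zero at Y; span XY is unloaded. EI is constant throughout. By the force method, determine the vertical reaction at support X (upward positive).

R_X = -29.55 kN

Insert a hinge at Y; M_Y is the redundant, and each span becomes simply supported.
Discontinuity in slope at Y on the released structure — sum the simple-span end rotations:
  span YZ: triangular load, peak 39: 7w₀L³/(360EI) = 307.3/EI
  relative rotation θ_0 = (0 + 307.3)/EI = 307.3/EI
A unit hogging moment at Y produces rotation L₁/(3EI) + L₂/(3EI) = 3.467/EI.
Compatibility: M_Y·(L₁+L₂)/(3EI) = θ_0, giving M_Y = 88.64 kN·m (hogging).
Span XY, ΣM about X with M_Y applied at Y: R_Y^{XY}·3 = 0 + 88.64, so R_Y^{XY} = 29.55 kN and R_X = 0 − 29.55 = -29.55 kN.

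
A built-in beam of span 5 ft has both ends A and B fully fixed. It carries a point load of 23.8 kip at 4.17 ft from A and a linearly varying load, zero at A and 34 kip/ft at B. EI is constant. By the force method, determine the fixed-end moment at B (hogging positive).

Take the two fixed-end moments M_A, M_B as redundants; the released structure is the simple span AB.
On the primary (simply-supported) span, the end slopes from the loading are:
  at A: point load 23.8 at a = 4.17: Pab(L + b)/(6LEI) = 16.01/EI
  at B: point load 23.8 at a = 4.17: Pab(L + a)/(6LEI) = 25.18/EI
  at A: triangular load, peak 34: 7w₀L³/(360EI) = 82.64/EI
  at B: triangular load, peak 34: w₀L³/(45EI) = 94.44/EI
  θ_A0 = 98.65/EI,  θ_B0 = 119.6/EI
Flexibility coefficients: a unit moment at one end gives L/(3EI) there and L/(6EI) at the far end, so f₁₁ = f₂₂ = 1.667/EI and f₁₂ = f₂₁ = 0.8333/EI.
Compatibility — zero rotation at each built-in end:
  1.667 M_A + 0.8333 M_B = 98.65
  0.8333 M_A + 1.667 M_B = 119.6
Solving the pair gives M_A = 31.07 kip·ft and M_B = 56.24 kip·ft (hogging).

M_B = 56.24 kip·ft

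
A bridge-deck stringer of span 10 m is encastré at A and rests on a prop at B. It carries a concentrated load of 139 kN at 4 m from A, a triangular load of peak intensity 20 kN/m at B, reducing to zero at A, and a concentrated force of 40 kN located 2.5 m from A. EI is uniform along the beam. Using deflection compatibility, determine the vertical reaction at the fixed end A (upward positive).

R_A = 191.7 kN

Remove the prop at B; the released (primary) structure is a cantilever built in at A.
Primary-structure tip deflection at B by superposition:
  point load 139 at a = 4: Pa²(3L − a)/(6EI) = 9637/EI
  triangular load, peak 20 at the free end: 11w₀L⁴/(120EI) = 18333/EI
  point load 40 at a = 2.5: Pa²(3L − a)/(6EI) = 1146/EI
  δ_0 = 29116/EI
Flexibility coefficient — unit upward force at B: δ_{BB} = L³/(3EI) = 333.3/EI.
The prop prevents deflection at B: R_B = δ_0/δ_{BB} = 29116/333.3 = 87.35 kN.
Vertical equilibrium: R_A = ΣP − R_B = 279 − 87.35 = 191.7 kN.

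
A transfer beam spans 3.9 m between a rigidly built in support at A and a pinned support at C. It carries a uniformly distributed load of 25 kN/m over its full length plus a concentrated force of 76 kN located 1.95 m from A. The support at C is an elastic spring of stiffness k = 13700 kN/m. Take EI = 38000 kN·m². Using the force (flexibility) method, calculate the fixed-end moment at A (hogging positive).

M_A = 132 kN·m

Remove the prop at C; the released (primary) structure is a cantilever built in at A.
Primary-structure tip deflection at C by superposition:
  UDL 25: wL⁴/(8EI) = 723/EI
  point load 76 at a = 1.95: Pa²(3L − a)/(6EI) = 469.6/EI
  δ_0 = 1193/EI
Tip deflection under a unit load at C: L³/(3EI) = 19.77/EI.
With EI = 38000 kN·m²: δ_0 = 0.031383 m and δ_{CC} = 0.00052 m/kN.
Compatibility — the spring shortens by R_C/k under the reaction it provides: δ_0 − R_C·δ_{CC} = R_C/k. With 1/k = 0.000073 m/kN, R_C = δ_0 / (δ_{CC} + 1/k) = 0.031383 / (0.00052 + 0.000073) = 52.89 kN.
Moment equilibrium about A: M_A = Σ(load moments about A) − R_C·L = 338.3 − 52.89×3.9 = 132 kN·m.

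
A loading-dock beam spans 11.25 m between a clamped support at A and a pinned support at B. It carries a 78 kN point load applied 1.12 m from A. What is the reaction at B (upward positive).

Choose R_B as the redundant. The primary structure is the cantilever fixed at A.
Deflection at B on the released cantilever, summing each load's contribution:
  point load 78 at a = 1.12: Pa²(3L − a)/(6EI) = 532.1/EI
Tip deflection under a unit load at B: L³/(3EI) = 474.6/EI.
The prop prevents deflection at B: R_B = δ_0/δ_{BB} = 532.1/474.6 = 1.121 kN.

R_B = 1.121 kN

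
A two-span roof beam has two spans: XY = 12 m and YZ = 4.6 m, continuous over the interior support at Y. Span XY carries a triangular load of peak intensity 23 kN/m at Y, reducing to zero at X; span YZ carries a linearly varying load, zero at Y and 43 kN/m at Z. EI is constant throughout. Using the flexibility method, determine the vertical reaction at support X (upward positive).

R_X = 31.47 kN

Insert a hinge at Y; M_Y is the redundant, and each span becomes simply supported.
End slopes at the hinge Y, treating each span as simply supported:
  span XY: triangular load, peak 23: w₀L³/(45EI) = 883.2/EI
  span YZ: triangular load, peak 43: 7w₀L³/(360EI) = 81.38/EI
  relative rotation θ_0 = (883.2 + 81.38)/EI = 964.6/EI
A unit hogging moment at Y produces rotation L₁/(3EI) + L₂/(3EI) = 5.533/EI.
Compatibility: M_Y·(L₁+L₂)/(3EI) = θ_0, giving M_Y = 174.3 kN·m (hogging).
Span XY, ΣM about X with M_Y applied at Y: R_Y^{XY}·12 = 1104 + 174.3, so R_Y^{XY} = 106.5 kN and R_X = 138 − 106.5 = 31.47 kN.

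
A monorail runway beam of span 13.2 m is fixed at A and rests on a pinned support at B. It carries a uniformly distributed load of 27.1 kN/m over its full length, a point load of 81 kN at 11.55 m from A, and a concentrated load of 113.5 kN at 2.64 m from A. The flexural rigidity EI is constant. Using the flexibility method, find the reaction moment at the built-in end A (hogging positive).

Take the reaction at B as the redundant and release it; the primary structure is a cantilever fixed at A.
Downward deflection at the released point B due to the loads:
  UDL 27.1: wL⁴/(8EI) = 102843/EI
  point load 81 at a = 11.55: Pa²(3L − a)/(6EI) = 50516/EI
  point load 113.5 at a = 2.64: Pa²(3L − a)/(6EI) = 4873/EI
  δ_0 = 158232/EI
Tip deflection under a unit load at B: L³/(3EI) = 766.7/EI.
Compatibility at B: δ_0 − R_B·δ_{BB} = 0, so R_B = 158232/766.7 = 206.4 kN.
Moment equilibrium about A: M_A = Σ(load moments about A) − R_B·L = 3596 − 206.4×13.2 = 871.8 kN·m.

M_A = 871.8 kN·m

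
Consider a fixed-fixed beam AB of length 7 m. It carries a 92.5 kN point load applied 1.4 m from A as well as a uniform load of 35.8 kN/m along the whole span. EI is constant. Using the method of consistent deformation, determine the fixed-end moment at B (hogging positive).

Release both end moments; the primary structure is a simply-supported span AB with redundants M_A and M_B.
End rotations of the released simple span under the applied load (×1/EI):
  at A: point load 92.5 at a = 1.4: Pab(L + b)/(6LEI) = 217.6/EI
  at B: point load 92.5 at a = 1.4: Pab(L + a)/(6LEI) = 145/EI
  at A: UDL 35.8: wL³/(24EI) = 511.6/EI
  at B: UDL 35.8: wL³/(24EI) = 511.6/EI
  θ_A0 = 729.2/EI,  θ_B0 = 656.7/EI
Flexibility coefficients: a unit moment at one end gives L/(3EI) there and L/(6EI) at the far end, so f₁₁ = f₂₂ = 2.333/EI and f₁₂ = f₂₁ = 1.167/EI.
Compatibility — zero rotation at each built-in end:
  2.333 M_A + 1.167 M_B = 729.2
  1.167 M_A + 2.333 M_B = 656.7
Solving the pair gives M_A = 229.1 kN·m and M_B = 166.9 kN·m (hogging).

M_B = 166.9 kN·m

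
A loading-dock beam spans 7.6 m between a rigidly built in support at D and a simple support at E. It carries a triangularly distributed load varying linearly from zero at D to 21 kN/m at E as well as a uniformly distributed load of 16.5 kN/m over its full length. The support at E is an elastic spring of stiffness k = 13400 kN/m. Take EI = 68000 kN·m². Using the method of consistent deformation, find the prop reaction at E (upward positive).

Remove the prop at E; the released (primary) structure is a cantilever built in at D.
Primary-structure tip deflection at E by superposition:
  triangular load, peak 21 at the free end: 11w₀L⁴/(120EI) = 6422/EI
  UDL 16.5: wL⁴/(8EI) = 6881/EI
  δ_0 = 13303/EI
Tip deflection under a unit load at E: L³/(3EI) = 146.3/EI.
With EI = 68000 kN·m²: δ_0 = 0.19563 m and δ_{EE} = 0.002152 m/kN.
Compatibility — the spring shortens by R_E/k under the reaction it provides: δ_0 − R_E·δ_{EE} = R_E/k. With 1/k = 0.000075 m/kN, R_E = δ_0 / (δ_{EE} + 1/k) = 0.19563 / (0.002152 + 0.000075) = 87.87 kN.

R_E = 87.87 kN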